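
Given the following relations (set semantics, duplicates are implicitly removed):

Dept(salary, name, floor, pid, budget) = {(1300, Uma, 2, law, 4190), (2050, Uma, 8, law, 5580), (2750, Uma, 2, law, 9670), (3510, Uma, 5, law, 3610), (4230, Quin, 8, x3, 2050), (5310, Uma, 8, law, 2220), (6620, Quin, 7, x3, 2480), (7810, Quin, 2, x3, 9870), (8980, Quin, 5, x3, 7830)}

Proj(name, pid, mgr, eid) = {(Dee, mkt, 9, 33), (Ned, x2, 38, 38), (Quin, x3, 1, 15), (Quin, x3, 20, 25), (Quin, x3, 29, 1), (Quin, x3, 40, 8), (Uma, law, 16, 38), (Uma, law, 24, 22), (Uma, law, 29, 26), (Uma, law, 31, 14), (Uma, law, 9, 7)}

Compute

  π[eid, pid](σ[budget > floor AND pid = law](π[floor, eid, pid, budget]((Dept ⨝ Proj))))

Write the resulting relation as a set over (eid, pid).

Joining Dept and Proj on name, pid yields {(1300, Uma, 2, law, 4190, 16, 38), (1300, Uma, 2, law, 4190, 24, 22), (1300, Uma, 2, law, 4190, 29, 26), (1300, Uma, 2, law, 4190, 31, 14), (1300, Uma, 2, law, 4190, 9, 7), (2050, Uma, 8, law, 5580, 16, 38), (2050, Uma, 8, law, 5580, 24, 22), (2050, Uma, 8, law, 5580, 29, 26), (2050, Uma, 8, law, 5580, 31, 14), (2050, Uma, 8, law, 5580, 9, 7), (2750, Uma, 2, law, 9670, 16, 38), (2750, Uma, 2, law, 9670, 24, 22), (2750, Uma, 2, law, 9670, 29, 26), (2750, Uma, 2, law, 9670, 31, 14), (2750, Uma, 2, law, 9670, 9, 7), (3510, Uma, 5, law, 3610, 16, 38), (3510, Uma, 5, law, 3610, 24, 22), (3510, Uma, 5, law, 3610, 29, 26), (3510, Uma, 5, law, 3610, 31, 14), (3510, Uma, 5, law, 3610, 9, 7), (4230, Quin, 8, x3, 2050, 1, 15), (4230, Quin, 8, x3, 2050, 20, 25), (4230, Quin, 8, x3, 2050, 29, 1), (4230, Quin, 8, x3, 2050, 40, 8), (5310, Uma, 8, law, 2220, 16, 38), (5310, Uma, 8, law, 2220, 24, 22), (5310, Uma, 8, law, 2220, 29, 26), (5310, Uma, 8, law, 2220, 31, 14), (5310, Uma, 8, law, 2220, 9, 7), (6620, Quin, 7, x3, 2480, 1, 15), (6620, Quin, 7, x3, 2480, 20, 25), (6620, Quin, 7, x3, 2480, 29, 1), (6620, Quin, 7, x3, 2480, 40, 8), (7810, Quin, 2, x3, 9870, 1, 15), (7810, Quin, 2, x3, 9870, 20, 25), (7810, Quin, 2, x3, 9870, 29, 1), (7810, Quin, 2, x3, 9870, 40, 8), (8980, Quin, 5, x3, 7830, 1, 15), (8980, Quin, 5, x3, 7830, 20, 25), (8980, Quin, 5, x3, 7830, 29, 1), (8980, Quin, 5, x3, 7830, 40, 8)}.
π[floor, eid, pid, budget]: project onto (floor, eid, pid, budget) → {(2, 1, x3, 9870), (2, 14, law, 4190), (2, 14, law, 9670), (2, 15, x3, 9870), (2, 22, law, 4190), (2, 22, law, 9670), (2, 25, x3, 9870), (2, 26, law, 4190), (2, 26, law, 9670), (2, 38, law, 4190), (2, 38, law, 9670), (2, 7, law, 4190), (2, 7, law, 9670), (2, 8, x3, 9870), (5, 1, x3, 7830), (5, 14, law, 3610), (5, 15, x3, 7830), (5, 22, law, 3610), (5, 25, x3, 7830), (5, 26, law, 3610), (5, 38, law, 3610), (5, 7, law, 3610), (5, 8, x3, 7830), (7, 1, x3, 2480), (7, 15, x3, 2480), (7, 25, x3, 2480), (7, 8, x3, 2480), (8, 1, x3, 2050), (8, 14, law, 2220), (8, 14, law, 5580), (8, 15, x3, 2050), (8, 22, law, 2220), (8, 22, law, 5580), (8, 25, x3, 2050), (8, 26, law, 2220), (8, 26, law, 5580), (8, 38, law, 2220), (8, 38, law, 5580), (8, 7, law, 2220), (8, 7, law, 5580), (8, 8, x3, 2050)}
Selection budget > floor AND pid = law: {(2, 14, law, 4190), (2, 14, law, 9670), (2, 22, law, 4190), (2, 22, law, 9670), (2, 26, law, 4190), (2, 26, law, 9670), (2, 38, law, 4190), (2, 38, law, 9670), (2, 7, law, 4190), (2, 7, law, 9670), (5, 14, law, 3610), (5, 22, law, 3610), (5, 26, law, 3610), (5, 38, law, 3610), (5, 7, law, 3610), (8, 14, law, 2220), (8, 14, law, 5580), (8, 22, law, 2220), (8, 22, law, 5580), (8, 26, law, 2220), (8, 26, law, 5580), (8, 38, law, 2220), (8, 38, law, 5580), (8, 7, law, 2220), (8, 7, law, 5580)}
π[eid, pid]: project onto (eid, pid) (20 duplicate(s) eliminated) → {(14, law), (22, law), (26, law), (38, law), (7, law)}

{(14, law), (22, law), (26, law), (38, law), (7, law)}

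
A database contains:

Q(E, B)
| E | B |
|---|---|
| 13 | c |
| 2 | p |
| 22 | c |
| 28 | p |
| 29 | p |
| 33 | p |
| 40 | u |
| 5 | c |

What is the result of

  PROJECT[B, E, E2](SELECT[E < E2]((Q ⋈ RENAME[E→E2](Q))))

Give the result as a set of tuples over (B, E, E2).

{(c, 13, 22), (c, 5, 13), (c, 5, 22), (p, 2, 28), (p, 2, 29), (p, 2, 33), (p, 28, 29), (p, 28, 33), (p, 29, 33)}

ρ[E→E2]: schema becomes (E2, B); tuples unchanged.
Joining Q and RENAME[E→E2](Q) on B yields {(13, c, 13), (13, c, 22), (13, c, 5), (2, p, 2), (2, p, 28), (2, p, 29), (2, p, 33), (22, c, 13), (22, c, 22), (22, c, 5), (28, p, 2), (28, p, 28), (28, p, 29), (28, p, 33), (29, p, 2), (29, p, 28), (29, p, 29), (29, p, 33), (33, p, 2), (33, p, 28), (33, p, 29), (33, p, 33), (40, u, 40), (5, c, 13), (5, c, 22), (5, c, 5)}.
σ[E < E2]: keep tuples satisfying E < E2 → {(13, c, 22), (2, p, 28), (2, p, 29), (2, p, 33), (28, p, 29), (28, p, 33), (29, p, 33), (5, c, 13), (5, c, 22)}
Keep only column(s) B, E, E2: {(c, 13, 22), (c, 5, 13), (c, 5, 22), (p, 2, 28), (p, 2, 29), (p, 2, 33), (p, 28, 29), (p, 28, 33), (p, 29, 33)}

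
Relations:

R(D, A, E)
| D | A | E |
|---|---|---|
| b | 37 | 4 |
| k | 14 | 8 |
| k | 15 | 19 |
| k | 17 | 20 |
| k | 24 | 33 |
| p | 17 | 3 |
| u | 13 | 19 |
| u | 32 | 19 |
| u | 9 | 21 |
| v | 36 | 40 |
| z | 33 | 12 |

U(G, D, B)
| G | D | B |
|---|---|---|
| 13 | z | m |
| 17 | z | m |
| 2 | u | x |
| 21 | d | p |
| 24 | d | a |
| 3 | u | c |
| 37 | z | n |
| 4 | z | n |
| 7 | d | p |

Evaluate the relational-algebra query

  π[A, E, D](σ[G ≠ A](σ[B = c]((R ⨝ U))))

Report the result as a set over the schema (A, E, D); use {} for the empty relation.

{(13, 19, u), (32, 19, u), (9, 21, u)}

R ⋈ U (natural join on D): {(u, 13, 19, 2, x), (u, 13, 19, 3, c), (u, 32, 19, 2, x), (u, 32, 19, 3, c), (u, 9, 21, 2, x), (u, 9, 21, 3, c), (z, 33, 12, 13, m), (z, 33, 12, 17, m), (z, 33, 12, 37, n), (z, 33, 12, 4, n)}
Apply σ_{B = c}; surviving tuples: {(u, 13, 19, 3, c), (u, 32, 19, 3, c), (u, 9, 21, 3, c)}
Apply σ_{G ≠ A}; surviving tuples: {(u, 13, 19, 3, c), (u, 32, 19, 3, c), (u, 9, 21, 3, c)}
π_{A, E, D} gives {(13, 19, u), (32, 19, u), (9, 21, u)}.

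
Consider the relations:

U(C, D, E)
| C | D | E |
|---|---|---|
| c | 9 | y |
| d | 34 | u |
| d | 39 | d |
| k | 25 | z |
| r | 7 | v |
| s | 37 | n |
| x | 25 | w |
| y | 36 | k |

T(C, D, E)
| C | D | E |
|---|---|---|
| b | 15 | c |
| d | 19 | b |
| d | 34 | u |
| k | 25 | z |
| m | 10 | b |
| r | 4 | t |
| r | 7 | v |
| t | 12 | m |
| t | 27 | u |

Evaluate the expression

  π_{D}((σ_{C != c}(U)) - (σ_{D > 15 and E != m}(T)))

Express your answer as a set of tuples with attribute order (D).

{25, 36, 37, 39, 7}

Apply σ_{C != c}; surviving tuples: {(d, 34, u), (d, 39, d), (k, 25, z), (r, 7, v), (s, 37, n), (x, 25, w), (y, 36, k)}
Apply σ_{D > 15 and E != m}; surviving tuples: {(d, 19, b), (d, 34, u), (k, 25, z), (t, 27, u)}
Difference: {(d, 34, u), (d, 39, d), (k, 25, z), (r, 7, v), (s, 37, n), (x, 25, w), (y, 36, k)} with {(d, 19, b), (d, 34, u), (k, 25, z), (t, 27, u)} → {(d, 39, d), (r, 7, v), (s, 37, n), (x, 25, w), (y, 36, k)}
π[D]: project onto (D) → {25, 36, 37, 39, 7}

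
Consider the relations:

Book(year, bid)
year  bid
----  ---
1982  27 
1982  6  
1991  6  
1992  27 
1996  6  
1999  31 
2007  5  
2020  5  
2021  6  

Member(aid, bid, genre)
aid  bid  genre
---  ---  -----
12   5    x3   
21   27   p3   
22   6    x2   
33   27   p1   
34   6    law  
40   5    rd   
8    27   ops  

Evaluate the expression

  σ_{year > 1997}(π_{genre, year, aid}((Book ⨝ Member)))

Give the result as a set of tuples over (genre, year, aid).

{(law, 2021, 34), (rd, 2007, 40), (rd, 2020, 40), (x2, 2021, 22), (x3, 2007, 12), (x3, 2020, 12)}

Book ⋈ Member (natural join on bid): {(1982, 27, 21, p3), (1982, 27, 33, p1), (1982, 27, 8, ops), (1982, 6, 22, x2), (1982, 6, 34, law), (1991, 6, 22, x2), (1991, 6, 34, law), (1992, 27, 21, p3), (1992, 27, 33, p1), (1992, 27, 8, ops), (1996, 6, 22, x2), (1996, 6, 34, law), (2007, 5, 12, x3), (2007, 5, 40, rd), (2020, 5, 12, x3), (2020, 5, 40, rd), (2021, 6, 22, x2), (2021, 6, 34, law)}
Projecting to genre, year, aid: {(law, 1982, 34), (law, 1991, 34), (law, 1996, 34), (law, 2021, 34), (ops, 1982, 8), (ops, 1992, 8), (p1, 1982, 33), (p1, 1992, 33), (p3, 1982, 21), (p3, 1992, 21), (rd, 2007, 40), (rd, 2020, 40), (x2, 1982, 22), (x2, 1991, 22), (x2, 1996, 22), (x2, 2021, 22), (x3, 2007, 12), (x3, 2020, 12)}
Apply σ_{year > 1997}; surviving tuples: {(law, 2021, 34), (rd, 2007, 40), (rd, 2020, 40), (x2, 2021, 22), (x3, 2007, 12), (x3, 2020, 12)}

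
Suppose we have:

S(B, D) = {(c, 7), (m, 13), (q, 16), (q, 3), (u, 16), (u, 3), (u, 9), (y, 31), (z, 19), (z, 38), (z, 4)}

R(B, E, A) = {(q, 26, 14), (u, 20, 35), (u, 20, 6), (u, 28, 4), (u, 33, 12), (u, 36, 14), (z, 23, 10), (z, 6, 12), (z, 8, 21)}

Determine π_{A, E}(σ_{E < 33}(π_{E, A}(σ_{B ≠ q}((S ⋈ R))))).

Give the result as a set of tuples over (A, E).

S ⋈ R (natural join on B): {(q, 16, 26, 14), (q, 3, 26, 14), (u, 16, 20, 35), (u, 16, 20, 6), (u, 16, 28, 4), (u, 16, 33, 12), (u, 16, 36, 14), (u, 3, 20, 35), (u, 3, 20, 6), (u, 3, 28, 4), (u, 3, 33, 12), (u, 3, 36, 14), (u, 9, 20, 35), (u, 9, 20, 6), (u, 9, 28, 4), (u, 9, 33, 12), (u, 9, 36, 14), (z, 19, 23, 10), (z, 19, 6, 12), (z, 19, 8, 21), (z, 38, 23, 10), (z, 38, 6, 12), (z, 38, 8, 21), (z, 4, 23, 10), (z, 4, 6, 12), (z, 4, 8, 21)}
Filtering on B ≠ q leaves {(u, 16, 20, 35), (u, 16, 20, 6), (u, 16, 28, 4), (u, 16, 33, 12), (u, 16, 36, 14), (u, 3, 20, 35), (u, 3, 20, 6), (u, 3, 28, 4), (u, 3, 33, 12), (u, 3, 36, 14), (u, 9, 20, 35), (u, 9, 20, 6), (u, 9, 28, 4), (u, 9, 33, 12), (u, 9, 36, 14), (z, 19, 23, 10), (z, 19, 6, 12), (z, 19, 8, 21), (z, 38, 23, 10), (z, 38, 6, 12), (z, 38, 8, 21), (z, 4, 23, 10), (z, 4, 6, 12), (z, 4, 8, 21)}.
π_{E, A} gives {(20, 35), (20, 6), (23, 10), (28, 4), (33, 12), (36, 14), (6, 12), (8, 21)} (16 duplicate(s) eliminated).
Filtering on E < 33 leaves {(20, 35), (20, 6), (23, 10), (28, 4), (6, 12), (8, 21)}.
π_{A, E} gives {(10, 23), (12, 6), (21, 8), (35, 20), (4, 28), (6, 20)}.

{(10, 23), (12, 6), (21, 8), (35, 20), (4, 28), (6, 20)}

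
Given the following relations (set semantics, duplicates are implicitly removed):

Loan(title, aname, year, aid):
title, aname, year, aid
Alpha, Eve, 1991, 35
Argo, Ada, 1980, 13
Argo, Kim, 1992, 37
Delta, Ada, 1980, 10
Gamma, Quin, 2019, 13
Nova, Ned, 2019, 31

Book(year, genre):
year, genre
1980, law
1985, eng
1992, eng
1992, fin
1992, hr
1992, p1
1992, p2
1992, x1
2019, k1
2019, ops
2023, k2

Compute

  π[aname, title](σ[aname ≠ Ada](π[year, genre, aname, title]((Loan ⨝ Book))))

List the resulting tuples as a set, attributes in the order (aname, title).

{(Kim, Argo), (Ned, Nova), (Quin, Gamma)}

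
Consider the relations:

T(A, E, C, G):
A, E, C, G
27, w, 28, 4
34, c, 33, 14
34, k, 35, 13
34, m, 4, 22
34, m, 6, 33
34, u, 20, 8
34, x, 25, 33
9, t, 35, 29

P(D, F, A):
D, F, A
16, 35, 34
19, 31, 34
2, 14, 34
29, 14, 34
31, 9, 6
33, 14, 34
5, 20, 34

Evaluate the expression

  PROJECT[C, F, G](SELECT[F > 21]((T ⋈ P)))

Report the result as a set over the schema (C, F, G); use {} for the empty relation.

Joining T and P on A yields {(34, c, 33, 14, 16, 35), (34, c, 33, 14, 19, 31), (34, c, 33, 14, 2, 14), (34, c, 33, 14, 29, 14), (34, c, 33, 14, 33, 14), (34, c, 33, 14, 5, 20), (34, k, 35, 13, 16, 35), (34, k, 35, 13, 19, 31), (34, k, 35, 13, 2, 14), (34, k, 35, 13, 29, 14), (34, k, 35, 13, 33, 14), (34, k, 35, 13, 5, 20), (34, m, 4, 22, 16, 35), (34, m, 4, 22, 19, 31), (34, m, 4, 22, 2, 14), (34, m, 4, 22, 29, 14), (34, m, 4, 22, 33, 14), (34, m, 4, 22, 5, 20), (34, m, 6, 33, 16, 35), (34, m, 6, 33, 19, 31), (34, m, 6, 33, 2, 14), (34, m, 6, 33, 29, 14), (34, m, 6, 33, 33, 14), (34, m, 6, 33, 5, 20), (34, u, 20, 8, 16, 35), (34, u, 20, 8, 19, 31), (34, u, 20, 8, 2, 14), (34, u, 20, 8, 29, 14), (34, u, 20, 8, 33, 14), (34, u, 20, 8, 5, 20), (34, x, 25, 33, 16, 35), (34, x, 25, 33, 19, 31), (34, x, 25, 33, 2, 14), (34, x, 25, 33, 29, 14), (34, x, 25, 33, 33, 14), (34, x, 25, 33, 5, 20)}.
Selection F > 21: {(34, c, 33, 14, 16, 35), (34, c, 33, 14, 19, 31), (34, k, 35, 13, 16, 35), (34, k, 35, 13, 19, 31), (34, m, 4, 22, 16, 35), (34, m, 4, 22, 19, 31), (34, m, 6, 33, 16, 35), (34, m, 6, 33, 19, 31), (34, u, 20, 8, 16, 35), (34, u, 20, 8, 19, 31), (34, x, 25, 33, 16, 35), (34, x, 25, 33, 19, 31)}
Keep only column(s) C, F, G: {(20, 31, 8), (20, 35, 8), (25, 31, 33), (25, 35, 33), (33, 31, 14), (33, 35, 14), (35, 31, 13), (35, 35, 13), (4, 31, 22), (4, 35, 22), (6, 31, 33), (6, 35, 33)}

{(20, 31, 8), (20, 35, 8), (25, 31, 33), (25, 35, 33), (33, 31, 14), (33, 35, 14), (35, 31, 13), (35, 35, 13), (4, 31, 22), (4, 35, 22), (6, 31, 33), (6, 35, 33)}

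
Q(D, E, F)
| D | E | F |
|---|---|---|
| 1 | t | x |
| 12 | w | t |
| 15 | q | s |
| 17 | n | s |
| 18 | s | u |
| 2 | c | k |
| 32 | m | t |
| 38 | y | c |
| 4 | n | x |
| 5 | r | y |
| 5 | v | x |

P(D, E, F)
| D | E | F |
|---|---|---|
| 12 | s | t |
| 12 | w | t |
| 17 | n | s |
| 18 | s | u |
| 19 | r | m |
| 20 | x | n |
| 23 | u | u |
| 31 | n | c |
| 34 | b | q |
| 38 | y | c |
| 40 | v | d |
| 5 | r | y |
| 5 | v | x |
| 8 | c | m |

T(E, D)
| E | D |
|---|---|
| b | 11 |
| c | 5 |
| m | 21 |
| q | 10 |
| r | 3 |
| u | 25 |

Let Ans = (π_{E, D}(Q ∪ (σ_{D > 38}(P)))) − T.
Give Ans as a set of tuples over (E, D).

Filtering on D > 38 leaves {(40, v, d)}.
Set union of the two operands is {(1, t, x), (12, w, t), (15, q, s), (17, n, s), (18, s, u), (2, c, k), (32, m, t), (38, y, c), (4, n, x), (40, v, d), (5, r, y), (5, v, x)}.
π_{E, D} gives {(c, 2), (m, 32), (n, 17), (n, 4), (q, 15), (r, 5), (s, 18), (t, 1), (v, 40), (v, 5), (w, 12), (y, 38)}.
Set difference of the two operands is {(c, 2), (m, 32), (n, 17), (n, 4), (q, 15), (r, 5), (s, 18), (t, 1), (v, 40), (v, 5), (w, 12), (y, 38)}.

{(c, 2), (m, 32), (n, 17), (n, 4), (q, 15), (r, 5), (s, 18), (t, 1), (v, 40), (v, 5), (w, 12), (y, 38)}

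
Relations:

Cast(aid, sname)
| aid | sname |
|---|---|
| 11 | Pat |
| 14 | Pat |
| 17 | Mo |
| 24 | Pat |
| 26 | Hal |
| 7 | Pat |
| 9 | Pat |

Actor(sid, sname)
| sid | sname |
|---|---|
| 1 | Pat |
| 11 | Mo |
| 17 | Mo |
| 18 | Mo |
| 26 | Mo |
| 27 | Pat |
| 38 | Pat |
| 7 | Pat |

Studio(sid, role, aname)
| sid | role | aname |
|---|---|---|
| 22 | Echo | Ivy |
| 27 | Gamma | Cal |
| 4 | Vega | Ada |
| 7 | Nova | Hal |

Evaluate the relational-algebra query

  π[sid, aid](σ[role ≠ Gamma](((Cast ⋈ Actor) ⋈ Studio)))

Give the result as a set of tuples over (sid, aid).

Cast ⋈ Actor (natural join on sname): {(11, Pat, 1), (11, Pat, 27), (11, Pat, 38), (11, Pat, 7), (14, Pat, 1), (14, Pat, 27), (14, Pat, 38), (14, Pat, 7), (17, Mo, 11), (17, Mo, 17), (17, Mo, 18), (17, Mo, 26), (24, Pat, 1), (24, Pat, 27), (24, Pat, 38), (24, Pat, 7), (7, Pat, 1), (7, Pat, 27), (7, Pat, 38), (7, Pat, 7), (9, Pat, 1), (9, Pat, 27), (9, Pat, 38), (9, Pat, 7)}
(Cast ⋈ Actor) ⋈ Studio (natural join on sid): {(11, Pat, 27, Gamma, Cal), (11, Pat, 7, Nova, Hal), (14, Pat, 27, Gamma, Cal), (14, Pat, 7, Nova, Hal), (24, Pat, 27, Gamma, Cal), (24, Pat, 7, Nova, Hal), (7, Pat, 27, Gamma, Cal), (7, Pat, 7, Nova, Hal), (9, Pat, 27, Gamma, Cal), (9, Pat, 7, Nova, Hal)}
Selection role ≠ Gamma: {(11, Pat, 7, Nova, Hal), (14, Pat, 7, Nova, Hal), (24, Pat, 7, Nova, Hal), (7, Pat, 7, Nova, Hal), (9, Pat, 7, Nova, Hal)}
Projecting to sid, aid: {(7, 11), (7, 14), (7, 24), (7, 7), (7, 9)}

{(7, 11), (7, 14), (7, 24), (7, 7), (7, 9)}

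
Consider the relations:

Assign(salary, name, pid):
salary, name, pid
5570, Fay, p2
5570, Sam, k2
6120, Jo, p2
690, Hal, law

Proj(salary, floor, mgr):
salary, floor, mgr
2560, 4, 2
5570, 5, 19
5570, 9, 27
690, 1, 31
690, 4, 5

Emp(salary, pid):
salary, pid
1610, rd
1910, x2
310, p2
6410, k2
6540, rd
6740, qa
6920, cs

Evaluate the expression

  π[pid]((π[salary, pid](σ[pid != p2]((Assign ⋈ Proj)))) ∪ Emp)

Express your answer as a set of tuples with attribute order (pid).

{cs, k2, law, p2, qa, rd, x2}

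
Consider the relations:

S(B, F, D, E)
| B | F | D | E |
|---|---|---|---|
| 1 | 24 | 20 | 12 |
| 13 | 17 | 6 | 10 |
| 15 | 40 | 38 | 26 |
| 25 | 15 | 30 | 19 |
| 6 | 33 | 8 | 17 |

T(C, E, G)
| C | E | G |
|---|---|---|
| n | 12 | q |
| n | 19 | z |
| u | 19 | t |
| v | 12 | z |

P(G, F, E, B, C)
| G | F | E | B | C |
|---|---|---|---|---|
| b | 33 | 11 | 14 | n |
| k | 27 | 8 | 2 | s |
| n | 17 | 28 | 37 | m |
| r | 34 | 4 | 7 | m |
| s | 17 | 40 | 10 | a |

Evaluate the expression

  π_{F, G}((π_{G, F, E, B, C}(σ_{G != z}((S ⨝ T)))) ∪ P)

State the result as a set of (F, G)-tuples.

S ⋈ T (natural join on E): {(1, 24, 20, 12, n, q), (1, 24, 20, 12, v, z), (25, 15, 30, 19, n, z), (25, 15, 30, 19, u, t)}
Selection G != z: {(1, 24, 20, 12, n, q), (25, 15, 30, 19, u, t)}
π[G, F, E, B, C]: project onto (G, F, E, B, C) → {(q, 24, 12, 1, n), (t, 15, 19, 25, u)}
Union: {(q, 24, 12, 1, n), (t, 15, 19, 25, u)} with {(b, 33, 11, 14, n), (k, 27, 8, 2, s), (n, 17, 28, 37, m), (r, 34, 4, 7, m), (s, 17, 40, 10, a)} → {(b, 33, 11, 14, n), (k, 27, 8, 2, s), (n, 17, 28, 37, m), (q, 24, 12, 1, n), (r, 34, 4, 7, m), (s, 17, 40, 10, a), (t, 15, 19, 25, u)}
π[F, G]: project onto (F, G) → {(15, t), (17, n), (17, s), (24, q), (27, k), (33, b), (34, r)}

{(15, t), (17, n), (17, s), (24, q), (27, k), (33, b), (34, r)}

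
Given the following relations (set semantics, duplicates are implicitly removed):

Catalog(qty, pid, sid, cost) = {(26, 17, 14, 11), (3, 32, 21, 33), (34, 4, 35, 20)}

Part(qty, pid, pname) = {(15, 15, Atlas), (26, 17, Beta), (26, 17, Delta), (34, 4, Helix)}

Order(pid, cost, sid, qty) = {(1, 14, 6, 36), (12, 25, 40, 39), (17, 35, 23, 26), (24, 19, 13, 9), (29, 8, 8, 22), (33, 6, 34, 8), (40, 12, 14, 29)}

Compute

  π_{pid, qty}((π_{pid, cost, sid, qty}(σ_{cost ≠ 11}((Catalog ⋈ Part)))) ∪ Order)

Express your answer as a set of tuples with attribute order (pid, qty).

{(1, 36), (12, 39), (17, 26), (24, 9), (29, 22), (33, 8), (4, 34), (40, 29)}

Natural join on qty, pid: {(26, 17, 14, 11, Beta), (26, 17, 14, 11, Delta), (34, 4, 35, 20, Helix)}
σ[cost ≠ 11]: keep tuples satisfying cost ≠ 11 → {(34, 4, 35, 20, Helix)}
π[pid, cost, sid, qty]: project onto (pid, cost, sid, qty) → {(4, 20, 35, 34)}
Union: {(4, 20, 35, 34)} with {(1, 14, 6, 36), (12, 25, 40, 39), (17, 35, 23, 26), (24, 19, 13, 9), (29, 8, 8, 22), (33, 6, 34, 8), (40, 12, 14, 29)} → {(1, 14, 6, 36), (12, 25, 40, 39), (17, 35, 23, 26), (24, 19, 13, 9), (29, 8, 8, 22), (33, 6, 34, 8), (4, 20, 35, 34), (40, 12, 14, 29)}
π[pid, qty]: project onto (pid, qty) → {(1, 36), (12, 39), (17, 26), (24, 9), (29, 22), (33, 8), (4, 34), (40, 29)}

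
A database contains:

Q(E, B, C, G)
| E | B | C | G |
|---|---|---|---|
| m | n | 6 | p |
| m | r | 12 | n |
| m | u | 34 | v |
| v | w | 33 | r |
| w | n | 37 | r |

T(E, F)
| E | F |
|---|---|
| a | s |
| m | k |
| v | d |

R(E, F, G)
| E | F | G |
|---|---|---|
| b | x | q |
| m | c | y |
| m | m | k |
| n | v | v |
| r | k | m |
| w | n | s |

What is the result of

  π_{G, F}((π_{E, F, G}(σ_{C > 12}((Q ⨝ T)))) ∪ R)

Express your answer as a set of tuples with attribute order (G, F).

{(k, m), (m, k), (q, x), (r, d), (s, n), (v, k), (v, v), (y, c)}

Natural join on E: {(m, n, 6, p, k), (m, r, 12, n, k), (m, u, 34, v, k), (v, w, 33, r, d)}
Apply σ_{C > 12}; surviving tuples: {(m, u, 34, v, k), (v, w, 33, r, d)}
π[E, F, G]: project onto (E, F, G) → {(m, k, v), (v, d, r)}
Taking the union: {(b, x, q), (m, c, y), (m, k, v), (m, m, k), (n, v, v), (r, k, m), (v, d, r), (w, n, s)}
π[G, F]: project onto (G, F) → {(k, m), (m, k), (q, x), (r, d), (s, n), (v, k), (v, v), (y, c)}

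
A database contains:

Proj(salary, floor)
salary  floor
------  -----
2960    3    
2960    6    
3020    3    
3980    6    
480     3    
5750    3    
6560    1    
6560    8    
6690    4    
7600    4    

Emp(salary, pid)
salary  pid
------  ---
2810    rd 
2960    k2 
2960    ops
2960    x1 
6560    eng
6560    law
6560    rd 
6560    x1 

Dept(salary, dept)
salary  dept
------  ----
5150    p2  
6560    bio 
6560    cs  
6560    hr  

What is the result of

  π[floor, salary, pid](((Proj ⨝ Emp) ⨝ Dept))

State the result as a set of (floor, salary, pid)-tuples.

Natural join on salary: {(2960, 3, k2), (2960, 3, ops), (2960, 3, x1), (2960, 6, k2), (2960, 6, ops), (2960, 6, x1), (6560, 1, eng), (6560, 1, law), (6560, 1, rd), (6560, 1, x1), (6560, 8, eng), (6560, 8, law), (6560, 8, rd), (6560, 8, x1)}
Natural join on salary: {(6560, 1, eng, bio), (6560, 1, eng, cs), (6560, 1, eng, hr), (6560, 1, law, bio), (6560, 1, law, cs), (6560, 1, law, hr), (6560, 1, rd, bio), (6560, 1, rd, cs), (6560, 1, rd, hr), (6560, 1, x1, bio), (6560, 1, x1, cs), (6560, 1, x1, hr), (6560, 8, eng, bio), (6560, 8, eng, cs), (6560, 8, eng, hr), (6560, 8, law, bio), (6560, 8, law, cs), (6560, 8, law, hr), (6560, 8, rd, bio), (6560, 8, rd, cs), (6560, 8, rd, hr), (6560, 8, x1, bio), (6560, 8, x1, cs), (6560, 8, x1, hr)}
Projecting to floor, salary, pid (16 duplicate(s) eliminated): {(1, 6560, eng), (1, 6560, law), (1, 6560, rd), (1, 6560, x1), (8, 6560, eng), (8, 6560, law), (8, 6560, rd), (8, 6560, x1)}

{(1, 6560, eng), (1, 6560, law), (1, 6560, rd), (1, 6560, x1), (8, 6560, eng), (8, 6560, law), (8, 6560, rd), (8, 6560, x1)}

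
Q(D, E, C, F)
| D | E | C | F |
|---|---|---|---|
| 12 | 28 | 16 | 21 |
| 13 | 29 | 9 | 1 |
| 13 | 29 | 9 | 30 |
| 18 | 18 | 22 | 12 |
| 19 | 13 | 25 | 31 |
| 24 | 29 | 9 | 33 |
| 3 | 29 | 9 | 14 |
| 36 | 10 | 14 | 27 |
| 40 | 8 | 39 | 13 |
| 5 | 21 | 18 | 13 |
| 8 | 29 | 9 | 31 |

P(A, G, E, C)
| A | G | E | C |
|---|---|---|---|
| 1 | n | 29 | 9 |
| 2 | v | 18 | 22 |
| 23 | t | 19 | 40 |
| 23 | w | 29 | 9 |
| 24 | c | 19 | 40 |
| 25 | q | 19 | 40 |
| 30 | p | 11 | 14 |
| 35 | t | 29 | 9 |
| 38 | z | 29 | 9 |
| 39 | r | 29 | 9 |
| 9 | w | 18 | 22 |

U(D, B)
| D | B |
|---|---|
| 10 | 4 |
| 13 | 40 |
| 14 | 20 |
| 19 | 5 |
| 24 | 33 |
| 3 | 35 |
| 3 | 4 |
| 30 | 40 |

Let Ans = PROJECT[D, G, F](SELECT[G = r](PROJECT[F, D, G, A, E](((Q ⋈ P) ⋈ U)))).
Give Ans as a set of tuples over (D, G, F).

{(13, r, 1), (13, r, 30), (24, r, 33), (3, r, 14)}

Joining Q and P on E, C yields {(13, 29, 9, 1, 1, n), (13, 29, 9, 1, 23, w), (13, 29, 9, 1, 35, t), (13, 29, 9, 1, 38, z), (13, 29, 9, 1, 39, r), (13, 29, 9, 30, 1, n), (13, 29, 9, 30, 23, w), (13, 29, 9, 30, 35, t), (13, 29, 9, 30, 38, z), (13, 29, 9, 30, 39, r), (18, 18, 22, 12, 2, v), (18, 18, 22, 12, 9, w), (24, 29, 9, 33, 1, n), (24, 29, 9, 33, 23, w), (24, 29, 9, 33, 35, t), (24, 29, 9, 33, 38, z), (24, 29, 9, 33, 39, r), (3, 29, 9, 14, 1, n), (3, 29, 9, 14, 23, w), (3, 29, 9, 14, 35, t), (3, 29, 9, 14, 38, z), (3, 29, 9, 14, 39, r), (8, 29, 9, 31, 1, n), (8, 29, 9, 31, 23, w), (8, 29, 9, 31, 35, t), (8, 29, 9, 31, 38, z), (8, 29, 9, 31, 39, r)}.
Joining (Q ⋈ P) and U on D yields {(13, 29, 9, 1, 1, n, 40), (13, 29, 9, 1, 23, w, 40), (13, 29, 9, 1, 35, t, 40), (13, 29, 9, 1, 38, z, 40), (13, 29, 9, 1, 39, r, 40), (13, 29, 9, 30, 1, n, 40), (13, 29, 9, 30, 23, w, 40), (13, 29, 9, 30, 35, t, 40), (13, 29, 9, 30, 38, z, 40), (13, 29, 9, 30, 39, r, 40), (24, 29, 9, 33, 1, n, 33), (24, 29, 9, 33, 23, w, 33), (24, 29, 9, 33, 35, t, 33), (24, 29, 9, 33, 38, z, 33), (24, 29, 9, 33, 39, r, 33), (3, 29, 9, 14, 1, n, 35), (3, 29, 9, 14, 1, n, 4), (3, 29, 9, 14, 23, w, 35), (3, 29, 9, 14, 23, w, 4), (3, 29, 9, 14, 35, t, 35), (3, 29, 9, 14, 35, t, 4), (3, 29, 9, 14, 38, z, 35), (3, 29, 9, 14, 38, z, 4), (3, 29, 9, 14, 39, r, 35), (3, 29, 9, 14, 39, r, 4)}.
π[F, D, G, A, E]: project onto (F, D, G, A, E) (5 duplicate(s) eliminated) → {(1, 13, n, 1, 29), (1, 13, r, 39, 29), (1, 13, t, 35, 29), (1, 13, w, 23, 29), (1, 13, z, 38, 29), (14, 3, n, 1, 29), (14, 3, r, 39, 29), (14, 3, t, 35, 29), (14, 3, w, 23, 29), (14, 3, z, 38, 29), (30, 13, n, 1, 29), (30, 13, r, 39, 29), (30, 13, t, 35, 29), (30, 13, w, 23, 29), (30, 13, z, 38, 29), (33, 24, n, 1, 29), (33, 24, r, 39, 29), (33, 24, t, 35, 29), (33, 24, w, 23, 29), (33, 24, z, 38, 29)}
Selection G = r: {(1, 13, r, 39, 29), (14, 3, r, 39, 29), (30, 13, r, 39, 29), (33, 24, r, 39, 29)}
π[D, G, F]: project onto (D, G, F) → {(13, r, 1), (13, r, 30), (24, r, 33), (3, r, 14)}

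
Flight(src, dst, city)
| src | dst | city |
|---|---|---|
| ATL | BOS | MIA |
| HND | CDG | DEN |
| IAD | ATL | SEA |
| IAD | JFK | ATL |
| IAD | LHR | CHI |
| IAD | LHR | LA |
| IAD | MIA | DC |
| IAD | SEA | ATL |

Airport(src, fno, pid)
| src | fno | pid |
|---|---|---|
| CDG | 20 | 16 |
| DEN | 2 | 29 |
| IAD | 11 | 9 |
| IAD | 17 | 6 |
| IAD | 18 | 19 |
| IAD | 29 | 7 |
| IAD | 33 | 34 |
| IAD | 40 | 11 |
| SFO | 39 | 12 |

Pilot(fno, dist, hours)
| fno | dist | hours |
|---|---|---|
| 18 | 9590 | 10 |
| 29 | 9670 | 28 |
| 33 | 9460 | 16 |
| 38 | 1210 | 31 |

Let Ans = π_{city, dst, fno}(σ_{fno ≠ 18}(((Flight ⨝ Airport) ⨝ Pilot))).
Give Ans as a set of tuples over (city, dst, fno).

{(ATL, JFK, 29), (ATL, JFK, 33), (ATL, SEA, 29), (ATL, SEA, 33), (CHI, LHR, 29), (CHI, LHR, 33), (DC, MIA, 29), (DC, MIA, 33), (LA, LHR, 29), (LA, LHR, 33), (SEA, ATL, 29), (SEA, ATL, 33)}

Natural join on src: {(IAD, ATL, SEA, 11, 9), (IAD, ATL, SEA, 17, 6), (IAD, ATL, SEA, 18, 19), (IAD, ATL, SEA, 29, 7), (IAD, ATL, SEA, 33, 34), (IAD, ATL, SEA, 40, 11), (IAD, JFK, ATL, 11, 9), (IAD, JFK, ATL, 17, 6), (IAD, JFK, ATL, 18, 19), (IAD, JFK, ATL, 29, 7), (IAD, JFK, ATL, 33, 34), (IAD, JFK, ATL, 40, 11), (IAD, LHR, CHI, 11, 9), (IAD, LHR, CHI, 17, 6), (IAD, LHR, CHI, 18, 19), (IAD, LHR, CHI, 29, 7), (IAD, LHR, CHI, 33, 34), (IAD, LHR, CHI, 40, 11), (IAD, LHR, LA, 11, 9), (IAD, LHR, LA, 17, 6), (IAD, LHR, LA, 18, 19), (IAD, LHR, LA, 29, 7), (IAD, LHR, LA, 33, 34), (IAD, LHR, LA, 40, 11), (IAD, MIA, DC, 11, 9), (IAD, MIA, DC, 17, 6), (IAD, MIA, DC, 18, 19), (IAD, MIA, DC, 29, 7), (IAD, MIA, DC, 33, 34), (IAD, MIA, DC, 40, 11), (IAD, SEA, ATL, 11, 9), (IAD, SEA, ATL, 17, 6), (IAD, SEA, ATL, 18, 19), (IAD, SEA, ATL, 29, 7), (IAD, SEA, ATL, 33, 34), (IAD, SEA, ATL, 40, 11)}
Natural join on fno: {(IAD, ATL, SEA, 18, 19, 9590, 10), (IAD, ATL, SEA, 29, 7, 9670, 28), (IAD, ATL, SEA, 33, 34, 9460, 16), (IAD, JFK, ATL, 18, 19, 9590, 10), (IAD, JFK, ATL, 29, 7, 9670, 28), (IAD, JFK, ATL, 33, 34, 9460, 16), (IAD, LHR, CHI, 18, 19, 9590, 10), (IAD, LHR, CHI, 29, 7, 9670, 28), (IAD, LHR, CHI, 33, 34, 9460, 16), (IAD, LHR, LA, 18, 19, 9590, 10), (IAD, LHR, LA, 29, 7, 9670, 28), (IAD, LHR, LA, 33, 34, 9460, 16), (IAD, MIA, DC, 18, 19, 9590, 10), (IAD, MIA, DC, 29, 7, 9670, 28), (IAD, MIA, DC, 33, 34, 9460, 16), (IAD, SEA, ATL, 18, 19, 9590, 10), (IAD, SEA, ATL, 29, 7, 9670, 28), (IAD, SEA, ATL, 33, 34, 9460, 16)}
σ[fno ≠ 18]: keep tuples satisfying fno ≠ 18 → {(IAD, ATL, SEA, 29, 7, 9670, 28), (IAD, ATL, SEA, 33, 34, 9460, 16), (IAD, JFK, ATL, 29, 7, 9670, 28), (IAD, JFK, ATL, 33, 34, 9460, 16), (IAD, LHR, CHI, 29, 7, 9670, 28), (IAD, LHR, CHI, 33, 34, 9460, 16), (IAD, LHR, LA, 29, 7, 9670, 28), (IAD, LHR, LA, 33, 34, 9460, 16), (IAD, MIA, DC, 29, 7, 9670, 28), (IAD, MIA, DC, 33, 34, 9460, 16), (IAD, SEA, ATL, 29, 7, 9670, 28), (IAD, SEA, ATL, 33, 34, 9460, 16)}
Projecting to city, dst, fno: {(ATL, JFK, 29), (ATL, JFK, 33), (ATL, SEA, 29), (ATL, SEA, 33), (CHI, LHR, 29), (CHI, LHR, 33), (DC, MIA, 29), (DC, MIA, 33), (LA, LHR, 29), (LA, LHR, 33), (SEA, ATL, 29), (SEA, ATL, 33)}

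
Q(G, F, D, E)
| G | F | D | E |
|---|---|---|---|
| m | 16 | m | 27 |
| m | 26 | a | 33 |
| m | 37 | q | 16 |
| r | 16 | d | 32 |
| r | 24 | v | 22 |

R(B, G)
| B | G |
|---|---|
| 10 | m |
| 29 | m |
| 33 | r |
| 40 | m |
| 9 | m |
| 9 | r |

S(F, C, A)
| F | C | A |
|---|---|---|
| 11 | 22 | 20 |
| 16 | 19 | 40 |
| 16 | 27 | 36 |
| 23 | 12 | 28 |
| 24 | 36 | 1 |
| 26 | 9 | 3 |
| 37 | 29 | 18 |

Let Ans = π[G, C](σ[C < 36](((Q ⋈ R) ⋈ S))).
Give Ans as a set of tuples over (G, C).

Natural join on G: {(m, 16, m, 27, 10), (m, 16, m, 27, 29), (m, 16, m, 27, 40), (m, 16, m, 27, 9), (m, 26, a, 33, 10), (m, 26, a, 33, 29), (m, 26, a, 33, 40), (m, 26, a, 33, 9), (m, 37, q, 16, 10), (m, 37, q, 16, 29), (m, 37, q, 16, 40), (m, 37, q, 16, 9), (r, 16, d, 32, 33), (r, 16, d, 32, 9), (r, 24, v, 22, 33), (r, 24, v, 22, 9)}
Natural join on F: {(m, 16, m, 27, 10, 19, 40), (m, 16, m, 27, 10, 27, 36), (m, 16, m, 27, 29, 19, 40), (m, 16, m, 27, 29, 27, 36), (m, 16, m, 27, 40, 19, 40), (m, 16, m, 27, 40, 27, 36), (m, 16, m, 27, 9, 19, 40), (m, 16, m, 27, 9, 27, 36), (m, 26, a, 33, 10, 9, 3), (m, 26, a, 33, 29, 9, 3), (m, 26, a, 33, 40, 9, 3), (m, 26, a, 33, 9, 9, 3), (m, 37, q, 16, 10, 29, 18), (m, 37, q, 16, 29, 29, 18), (m, 37, q, 16, 40, 29, 18), (m, 37, q, 16, 9, 29, 18), (r, 16, d, 32, 33, 19, 40), (r, 16, d, 32, 33, 27, 36), (r, 16, d, 32, 9, 19, 40), (r, 16, d, 32, 9, 27, 36), (r, 24, v, 22, 33, 36, 1), (r, 24, v, 22, 9, 36, 1)}
σ[C < 36]: keep tuples satisfying C < 36 → {(m, 16, m, 27, 10, 19, 40), (m, 16, m, 27, 10, 27, 36), (m, 16, m, 27, 29, 19, 40), (m, 16, m, 27, 29, 27, 36), (m, 16, m, 27, 40, 19, 40), (m, 16, m, 27, 40, 27, 36), (m, 16, m, 27, 9, 19, 40), (m, 16, m, 27, 9, 27, 36), (m, 26, a, 33, 10, 9, 3), (m, 26, a, 33, 29, 9, 3), (m, 26, a, 33, 40, 9, 3), (m, 26, a, 33, 9, 9, 3), (m, 37, q, 16, 10, 29, 18), (m, 37, q, 16, 29, 29, 18), (m, 37, q, 16, 40, 29, 18), (m, 37, q, 16, 9, 29, 18), (r, 16, d, 32, 33, 19, 40), (r, 16, d, 32, 33, 27, 36), (r, 16, d, 32, 9, 19, 40), (r, 16, d, 32, 9, 27, 36)}
Projecting to G, C (14 duplicate(s) eliminated): {(m, 19), (m, 27), (m, 29), (m, 9), (r, 19), (r, 27)}

{(m, 19), (m, 27), (m, 29), (m, 9), (r, 19), (r, 27)}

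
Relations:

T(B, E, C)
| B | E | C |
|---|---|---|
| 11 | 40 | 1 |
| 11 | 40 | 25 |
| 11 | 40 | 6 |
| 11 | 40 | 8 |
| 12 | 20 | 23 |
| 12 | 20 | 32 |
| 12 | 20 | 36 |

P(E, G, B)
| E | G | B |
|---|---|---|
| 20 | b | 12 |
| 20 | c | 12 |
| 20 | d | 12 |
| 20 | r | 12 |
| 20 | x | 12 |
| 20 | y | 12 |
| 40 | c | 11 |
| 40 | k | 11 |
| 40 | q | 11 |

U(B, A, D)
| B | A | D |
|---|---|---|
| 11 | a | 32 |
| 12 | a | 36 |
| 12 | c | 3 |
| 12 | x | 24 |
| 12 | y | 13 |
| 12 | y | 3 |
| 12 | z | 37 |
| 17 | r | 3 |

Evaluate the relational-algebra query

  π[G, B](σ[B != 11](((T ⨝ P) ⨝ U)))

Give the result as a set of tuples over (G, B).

{(b, 12), (c, 12), (d, 12), (r, 12), (x, 12), (y, 12)}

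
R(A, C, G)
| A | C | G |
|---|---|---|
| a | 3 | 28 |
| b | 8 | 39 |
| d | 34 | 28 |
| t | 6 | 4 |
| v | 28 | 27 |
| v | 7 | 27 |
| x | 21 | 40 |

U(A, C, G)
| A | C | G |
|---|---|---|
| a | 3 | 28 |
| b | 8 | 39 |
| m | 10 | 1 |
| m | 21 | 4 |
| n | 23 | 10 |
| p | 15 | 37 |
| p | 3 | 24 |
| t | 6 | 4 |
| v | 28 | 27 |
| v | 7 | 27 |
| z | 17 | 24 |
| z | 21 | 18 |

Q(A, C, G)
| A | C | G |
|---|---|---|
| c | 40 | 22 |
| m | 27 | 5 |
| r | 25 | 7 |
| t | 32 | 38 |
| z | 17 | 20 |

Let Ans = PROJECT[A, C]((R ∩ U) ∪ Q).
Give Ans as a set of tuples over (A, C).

{(a, 3), (b, 8), (c, 40), (m, 27), (r, 25), (t, 32), (t, 6), (v, 28), (v, 7), (z, 17)}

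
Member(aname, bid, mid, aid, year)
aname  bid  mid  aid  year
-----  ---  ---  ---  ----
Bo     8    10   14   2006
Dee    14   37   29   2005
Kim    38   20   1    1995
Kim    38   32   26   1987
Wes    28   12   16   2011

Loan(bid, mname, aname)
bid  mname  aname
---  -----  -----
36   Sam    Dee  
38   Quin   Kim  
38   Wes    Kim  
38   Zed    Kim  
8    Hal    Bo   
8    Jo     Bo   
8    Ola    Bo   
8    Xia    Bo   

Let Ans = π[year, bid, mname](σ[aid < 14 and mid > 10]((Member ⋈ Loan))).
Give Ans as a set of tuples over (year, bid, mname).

{(1995, 38, Quin), (1995, 38, Wes), (1995, 38, Zed)}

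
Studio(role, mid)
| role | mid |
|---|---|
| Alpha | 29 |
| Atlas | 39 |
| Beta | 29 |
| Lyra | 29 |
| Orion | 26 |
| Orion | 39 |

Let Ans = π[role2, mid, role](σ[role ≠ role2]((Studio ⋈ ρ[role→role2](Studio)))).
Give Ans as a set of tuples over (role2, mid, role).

{(Alpha, 29, Beta), (Alpha, 29, Lyra), (Atlas, 39, Orion), (Beta, 29, Alpha), (Beta, 29, Lyra), (Lyra, 29, Alpha), (Lyra, 29, Beta), (Orion, 39, Atlas)}

ρ[role→role2]: schema becomes (role2, mid); tuples unchanged.
Natural join on mid: {(Alpha, 29, Alpha), (Alpha, 29, Beta), (Alpha, 29, Lyra), (Atlas, 39, Atlas), (Atlas, 39, Orion), (Beta, 29, Alpha), (Beta, 29, Beta), (Beta, 29, Lyra), (Lyra, 29, Alpha), (Lyra, 29, Beta), (Lyra, 29, Lyra), (Orion, 26, Orion), (Orion, 39, Atlas), (Orion, 39, Orion)}
Selection role ≠ role2: {(Alpha, 29, Beta), (Alpha, 29, Lyra), (Atlas, 39, Orion), (Beta, 29, Alpha), (Beta, 29, Lyra), (Lyra, 29, Alpha), (Lyra, 29, Beta), (Orion, 39, Atlas)}
π[role2, mid, role]: project onto (role2, mid, role) → {(Alpha, 29, Beta), (Alpha, 29, Lyra), (Atlas, 39, Orion), (Beta, 29, Alpha), (Beta, 29, Lyra), (Lyra, 29, Alpha), (Lyra, 29, Beta), (Orion, 39, Atlas)}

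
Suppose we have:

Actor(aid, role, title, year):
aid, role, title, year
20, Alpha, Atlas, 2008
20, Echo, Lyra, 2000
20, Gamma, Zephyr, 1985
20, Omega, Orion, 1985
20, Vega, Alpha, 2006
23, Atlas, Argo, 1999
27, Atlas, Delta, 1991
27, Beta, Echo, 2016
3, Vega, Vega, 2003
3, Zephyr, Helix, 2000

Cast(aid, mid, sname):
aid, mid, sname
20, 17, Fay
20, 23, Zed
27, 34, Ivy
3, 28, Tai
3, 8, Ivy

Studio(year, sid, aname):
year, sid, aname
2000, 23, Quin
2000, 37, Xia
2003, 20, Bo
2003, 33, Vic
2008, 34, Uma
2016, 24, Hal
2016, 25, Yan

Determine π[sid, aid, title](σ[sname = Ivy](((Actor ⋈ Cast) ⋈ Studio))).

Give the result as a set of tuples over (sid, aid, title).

{(20, 3, Vega), (23, 3, Helix), (24, 27, Echo), (25, 27, Echo), (33, 3, Vega), (37, 3, Helix)}

Joining Actor and Cast on aid yields {(20, Alpha, Atlas, 2008, 17, Fay), (20, Alpha, Atlas, 2008, 23, Zed), (20, Echo, Lyra, 2000, 17, Fay), (20, Echo, Lyra, 2000, 23, Zed), (20, Gamma, Zephyr, 1985, 17, Fay), (20, Gamma, Zephyr, 1985, 23, Zed), (20, Omega, Orion, 1985, 17, Fay), (20, Omega, Orion, 1985, 23, Zed), (20, Vega, Alpha, 2006, 17, Fay), (20, Vega, Alpha, 2006, 23, Zed), (27, Atlas, Delta, 1991, 34, Ivy), (27, Beta, Echo, 2016, 34, Ivy), (3, Vega, Vega, 2003, 28, Tai), (3, Vega, Vega, 2003, 8, Ivy), (3, Zephyr, Helix, 2000, 28, Tai), (3, Zephyr, Helix, 2000, 8, Ivy)}.
Joining (Actor ⋈ Cast) and Studio on year yields {(20, Alpha, Atlas, 2008, 17, Fay, 34, Uma), (20, Alpha, Atlas, 2008, 23, Zed, 34, Uma), (20, Echo, Lyra, 2000, 17, Fay, 23, Quin), (20, Echo, Lyra, 2000, 17, Fay, 37, Xia), (20, Echo, Lyra, 2000, 23, Zed, 23, Quin), (20, Echo, Lyra, 2000, 23, Zed, 37, Xia), (27, Beta, Echo, 2016, 34, Ivy, 24, Hal), (27, Beta, Echo, 2016, 34, Ivy, 25, Yan), (3, Vega, Vega, 2003, 28, Tai, 20, Bo), (3, Vega, Vega, 2003, 28, Tai, 33, Vic), (3, Vega, Vega, 2003, 8, Ivy, 20, Bo), (3, Vega, Vega, 2003, 8, Ivy, 33, Vic), (3, Zephyr, Helix, 2000, 28, Tai, 23, Quin), (3, Zephyr, Helix, 2000, 28, Tai, 37, Xia), (3, Zephyr, Helix, 2000, 8, Ivy, 23, Quin), (3, Zephyr, Helix, 2000, 8, Ivy, 37, Xia)}.
Apply σ_{sname = Ivy}; surviving tuples: {(27, Beta, Echo, 2016, 34, Ivy, 24, Hal), (27, Beta, Echo, 2016, 34, Ivy, 25, Yan), (3, Vega, Vega, 2003, 8, Ivy, 20, Bo), (3, Vega, Vega, 2003, 8, Ivy, 33, Vic), (3, Zephyr, Helix, 2000, 8, Ivy, 23, Quin), (3, Zephyr, Helix, 2000, 8, Ivy, 37, Xia)}
Projecting to sid, aid, title: {(20, 3, Vega), (23, 3, Helix), (24, 27, Echo), (25, 27, Echo), (33, 3, Vega), (37, 3, Helix)}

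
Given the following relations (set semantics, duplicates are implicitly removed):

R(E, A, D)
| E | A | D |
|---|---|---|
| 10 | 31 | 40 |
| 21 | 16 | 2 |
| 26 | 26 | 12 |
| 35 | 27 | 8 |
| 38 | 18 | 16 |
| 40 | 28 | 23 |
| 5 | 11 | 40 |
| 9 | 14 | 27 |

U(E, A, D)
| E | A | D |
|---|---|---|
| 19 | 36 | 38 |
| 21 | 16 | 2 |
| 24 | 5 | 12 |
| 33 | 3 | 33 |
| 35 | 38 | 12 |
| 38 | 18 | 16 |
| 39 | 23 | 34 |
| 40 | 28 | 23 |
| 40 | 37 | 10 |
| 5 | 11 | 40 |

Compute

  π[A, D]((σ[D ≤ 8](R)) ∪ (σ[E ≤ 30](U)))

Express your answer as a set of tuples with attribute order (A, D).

Filtering on D ≤ 8 leaves {(21, 16, 2), (35, 27, 8)}.
Filtering on E ≤ 30 leaves {(19, 36, 38), (21, 16, 2), (24, 5, 12), (5, 11, 40)}.
Taking the union: {(19, 36, 38), (21, 16, 2), (24, 5, 12), (35, 27, 8), (5, 11, 40)}
Keep only column(s) A, D: {(11, 40), (16, 2), (27, 8), (36, 38), (5, 12)}

{(11, 40), (16, 2), (27, 8), (36, 38), (5, 12)}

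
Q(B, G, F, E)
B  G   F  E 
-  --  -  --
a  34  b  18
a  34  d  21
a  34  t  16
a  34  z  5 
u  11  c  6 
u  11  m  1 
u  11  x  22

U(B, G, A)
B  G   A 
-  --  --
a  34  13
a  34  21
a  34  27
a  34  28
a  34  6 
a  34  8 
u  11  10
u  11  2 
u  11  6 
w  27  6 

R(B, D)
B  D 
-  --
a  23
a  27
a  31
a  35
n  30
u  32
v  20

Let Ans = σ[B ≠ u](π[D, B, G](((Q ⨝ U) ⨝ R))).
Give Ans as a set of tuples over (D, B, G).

{(23, a, 34), (27, a, 34), (31, a, 34), (35, a, 34)}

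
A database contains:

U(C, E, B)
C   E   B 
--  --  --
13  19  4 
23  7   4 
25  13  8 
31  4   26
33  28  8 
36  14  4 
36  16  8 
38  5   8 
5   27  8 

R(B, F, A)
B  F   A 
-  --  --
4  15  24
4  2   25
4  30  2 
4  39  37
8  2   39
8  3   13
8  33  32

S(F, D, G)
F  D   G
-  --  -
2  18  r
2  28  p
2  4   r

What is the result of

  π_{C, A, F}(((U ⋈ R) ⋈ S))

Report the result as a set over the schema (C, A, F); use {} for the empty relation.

{(13, 25, 2), (23, 25, 2), (25, 39, 2), (33, 39, 2), (36, 25, 2), (36, 39, 2), (38, 39, 2), (5, 39, 2)}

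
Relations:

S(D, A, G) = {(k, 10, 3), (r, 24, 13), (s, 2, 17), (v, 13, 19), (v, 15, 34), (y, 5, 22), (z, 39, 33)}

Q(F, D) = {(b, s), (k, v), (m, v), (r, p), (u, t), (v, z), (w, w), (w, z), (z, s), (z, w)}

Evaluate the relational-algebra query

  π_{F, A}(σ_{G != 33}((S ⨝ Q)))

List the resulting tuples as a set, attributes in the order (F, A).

Natural join on D: {(s, 2, 17, b), (s, 2, 17, z), (v, 13, 19, k), (v, 13, 19, m), (v, 15, 34, k), (v, 15, 34, m), (z, 39, 33, v), (z, 39, 33, w)}
σ[G != 33]: keep tuples satisfying G != 33 → {(s, 2, 17, b), (s, 2, 17, z), (v, 13, 19, k), (v, 13, 19, m), (v, 15, 34, k), (v, 15, 34, m)}
π_{F, A} gives {(b, 2), (k, 13), (k, 15), (m, 13), (m, 15), (z, 2)}.

{(b, 2), (k, 13), (k, 15), (m, 13), (m, 15), (z, 2)}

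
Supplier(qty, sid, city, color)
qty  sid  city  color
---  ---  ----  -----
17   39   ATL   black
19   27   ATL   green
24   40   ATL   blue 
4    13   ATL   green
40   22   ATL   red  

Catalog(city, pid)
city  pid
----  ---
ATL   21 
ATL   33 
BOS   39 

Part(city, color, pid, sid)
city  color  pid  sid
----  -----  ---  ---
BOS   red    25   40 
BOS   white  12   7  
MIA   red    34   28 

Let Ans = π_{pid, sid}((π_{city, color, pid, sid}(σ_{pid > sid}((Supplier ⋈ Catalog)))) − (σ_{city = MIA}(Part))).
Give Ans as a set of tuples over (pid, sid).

{(21, 13), (33, 13), (33, 22), (33, 27)}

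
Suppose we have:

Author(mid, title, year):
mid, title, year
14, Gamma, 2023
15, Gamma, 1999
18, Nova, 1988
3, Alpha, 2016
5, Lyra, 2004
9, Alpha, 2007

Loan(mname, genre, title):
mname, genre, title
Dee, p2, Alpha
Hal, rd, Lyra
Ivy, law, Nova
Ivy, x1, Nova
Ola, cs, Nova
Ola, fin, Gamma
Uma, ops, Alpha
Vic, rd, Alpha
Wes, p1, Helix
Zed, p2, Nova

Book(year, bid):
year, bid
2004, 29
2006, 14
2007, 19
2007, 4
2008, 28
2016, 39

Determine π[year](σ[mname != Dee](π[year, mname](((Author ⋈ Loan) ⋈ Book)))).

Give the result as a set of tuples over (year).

Joining Author and Loan on title yields {(14, Gamma, 2023, Ola, fin), (15, Gamma, 1999, Ola, fin), (18, Nova, 1988, Ivy, law), (18, Nova, 1988, Ivy, x1), (18, Nova, 1988, Ola, cs), (18, Nova, 1988, Zed, p2), (3, Alpha, 2016, Dee, p2), (3, Alpha, 2016, Uma, ops), (3, Alpha, 2016, Vic, rd), (5, Lyra, 2004, Hal, rd), (9, Alpha, 2007, Dee, p2), (9, Alpha, 2007, Uma, ops), (9, Alpha, 2007, Vic, rd)}.
Joining (Author ⋈ Loan) and Book on year yields {(3, Alpha, 2016, Dee, p2, 39), (3, Alpha, 2016, Uma, ops, 39), (3, Alpha, 2016, Vic, rd, 39), (5, Lyra, 2004, Hal, rd, 29), (9, Alpha, 2007, Dee, p2, 19), (9, Alpha, 2007, Dee, p2, 4), (9, Alpha, 2007, Uma, ops, 19), (9, Alpha, 2007, Uma, ops, 4), (9, Alpha, 2007, Vic, rd, 19), (9, Alpha, 2007, Vic, rd, 4)}.
Projecting to year, mname (3 duplicate(s) eliminated): {(2004, Hal), (2007, Dee), (2007, Uma), (2007, Vic), (2016, Dee), (2016, Uma), (2016, Vic)}
σ[mname != Dee]: keep tuples satisfying mname != Dee → {(2004, Hal), (2007, Uma), (2007, Vic), (2016, Uma), (2016, Vic)}
Projecting to year (2 duplicate(s) eliminated): {2004, 2007, 2016}

{2004, 2007, 2016}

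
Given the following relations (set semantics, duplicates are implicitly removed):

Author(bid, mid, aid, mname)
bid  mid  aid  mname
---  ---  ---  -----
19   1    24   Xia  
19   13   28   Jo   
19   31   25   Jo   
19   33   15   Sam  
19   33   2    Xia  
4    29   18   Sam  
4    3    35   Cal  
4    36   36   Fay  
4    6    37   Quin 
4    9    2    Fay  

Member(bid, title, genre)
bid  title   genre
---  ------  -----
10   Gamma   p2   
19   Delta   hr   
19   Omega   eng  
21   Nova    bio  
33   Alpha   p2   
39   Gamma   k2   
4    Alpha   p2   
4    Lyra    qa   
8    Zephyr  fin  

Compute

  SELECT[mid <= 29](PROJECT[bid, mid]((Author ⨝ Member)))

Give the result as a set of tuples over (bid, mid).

{(19, 1), (19, 13), (4, 29), (4, 3), (4, 6), (4, 9)}

Natural join on bid: {(19, 1, 24, Xia, Delta, hr), (19, 1, 24, Xia, Omega, eng), (19, 13, 28, Jo, Delta, hr), (19, 13, 28, Jo, Omega, eng), (19, 31, 25, Jo, Delta, hr), (19, 31, 25, Jo, Omega, eng), (19, 33, 15, Sam, Delta, hr), (19, 33, 15, Sam, Omega, eng), (19, 33, 2, Xia, Delta, hr), (19, 33, 2, Xia, Omega, eng), (4, 29, 18, Sam, Alpha, p2), (4, 29, 18, Sam, Lyra, qa), (4, 3, 35, Cal, Alpha, p2), (4, 3, 35, Cal, Lyra, qa), (4, 36, 36, Fay, Alpha, p2), (4, 36, 36, Fay, Lyra, qa), (4, 6, 37, Quin, Alpha, p2), (4, 6, 37, Quin, Lyra, qa), (4, 9, 2, Fay, Alpha, p2), (4, 9, 2, Fay, Lyra, qa)}
π_{bid, mid} gives {(19, 1), (19, 13), (19, 31), (19, 33), (4, 29), (4, 3), (4, 36), (4, 6), (4, 9)} (11 duplicate(s) eliminated).
σ[mid <= 29]: keep tuples satisfying mid <= 29 → {(19, 1), (19, 13), (4, 29), (4, 3), (4, 6), (4, 9)}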